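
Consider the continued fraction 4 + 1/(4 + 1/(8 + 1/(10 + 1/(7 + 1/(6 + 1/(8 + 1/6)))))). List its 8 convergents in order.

Using the convergent recurrence p_i = a_i*p_{i-1} + p_{i-2}, q_i = a_i*q_{i-1} + q_{i-2} with p_{-2}=0, p_{-1}=1, q_{-2}=1, q_{-1}=0:
  i=0: a_0=4, p_0 = 4*1 + 0 = 4, q_0 = 4*0 + 1 = 1.
  i=1: a_1=4, p_1 = 4*4 + 1 = 17, q_1 = 4*1 + 0 = 4.
  i=2: a_2=8, p_2 = 8*17 + 4 = 140, q_2 = 8*4 + 1 = 33.
  i=3: a_3=10, p_3 = 10*140 + 17 = 1417, q_3 = 10*33 + 4 = 334.
  i=4: a_4=7, p_4 = 7*1417 + 140 = 10059, q_4 = 7*334 + 33 = 2371.
  i=5: a_5=6, p_5 = 6*10059 + 1417 = 61771, q_5 = 6*2371 + 334 = 14560.
  i=6: a_6=8, p_6 = 8*61771 + 10059 = 504227, q_6 = 8*14560 + 2371 = 118851.
  i=7: a_7=6, p_7 = 6*504227 + 61771 = 3087133, q_7 = 6*118851 + 14560 = 727666.

4/1, 17/4, 140/33, 1417/334, 10059/2371, 61771/14560, 504227/118851, 3087133/727666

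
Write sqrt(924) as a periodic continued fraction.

[30; (2, 1, 1, 14, 1, 1, 2, 60)]

Write x_i = (sqrt(924) + m_i)/d_i with (m_0, d_0) = (0, 1). a_0 = floor(sqrt(924)) = 30, since 30^2 = 900 <= 924 < 961 = 31^2.
Iterate m_{i+1} = d_i*a_i - m_i, d_{i+1} = (924 - m_{i+1}^2)/d_i, a_{i+1} = floor((a_0 + m_{i+1})/d_{i+1}):
  m_1 = 1*30 - 0 = 30, d_1 = (924 - 30^2)/1 = 24/1 = 24, a_1 = floor((30 + 30)/24) = 2.
  m_2 = 24*2 - 30 = 18, d_2 = (924 - 18^2)/24 = 600/24 = 25, a_2 = floor((30 + 18)/25) = 1.
  m_3 = 25*1 - 18 = 7, d_3 = (924 - 7^2)/25 = 875/25 = 35, a_3 = floor((30 + 7)/35) = 1.
  m_4 = 35*1 - 7 = 28, d_4 = (924 - 28^2)/35 = 140/35 = 4, a_4 = floor((30 + 28)/4) = 14.
  m_5 = 4*14 - 28 = 28, d_5 = (924 - 28^2)/4 = 140/4 = 35, a_5 = floor((30 + 28)/35) = 1.
  m_6 = 35*1 - 28 = 7, d_6 = (924 - 7^2)/35 = 875/35 = 25, a_6 = floor((30 + 7)/25) = 1.
  m_7 = 25*1 - 7 = 18, d_7 = (924 - 18^2)/25 = 600/25 = 24, a_7 = floor((30 + 18)/24) = 2.
  m_8 = 24*2 - 18 = 30, d_8 = (924 - 30^2)/24 = 24/24 = 1, a_8 = floor((30 + 30)/1) = 60.
  m_9 = 1*60 - 30 = 30, d_9 = (924 - 30^2)/1 = 24/1 = 24: (m_9, d_9) = (m_1, d_1) = (30, 24), so from here the quotients repeat a_1, ..., a_8; the period length is 8.
Hence the expansion of sqrt(924) is a_0 = 30 followed by the repeating block 2, 1, 1, 14, 1, 1, 2, 60 (period 8).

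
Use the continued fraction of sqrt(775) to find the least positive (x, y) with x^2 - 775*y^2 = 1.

(x, y) = (4620799, 165984)

First expand sqrt(775) as a continued fraction. With x_i = (sqrt(775) + m_i)/d_i and (m_0, d_0) = (0, 1): a_0 = floor(sqrt(775)) = 27, since 27^2 = 729 <= 775 < 784 = 28^2.
Iterate m_{i+1} = d_i*a_i - m_i, d_{i+1} = (775 - m_{i+1}^2)/d_i, a_{i+1} = floor((a_0 + m_{i+1})/d_{i+1}):
  m_1 = 1*27 - 0 = 27, d_1 = (775 - 27^2)/1 = 46/1 = 46, a_1 = floor((27 + 27)/46) = 1.
  m_2 = 46*1 - 27 = 19, d_2 = (775 - 19^2)/46 = 414/46 = 9, a_2 = floor((27 + 19)/9) = 5.
  m_3 = 9*5 - 19 = 26, d_3 = (775 - 26^2)/9 = 99/9 = 11, a_3 = floor((27 + 26)/11) = 4.
  m_4 = 11*4 - 26 = 18, d_4 = (775 - 18^2)/11 = 451/11 = 41, a_4 = floor((27 + 18)/41) = 1.
  m_5 = 41*1 - 18 = 23, d_5 = (775 - 23^2)/41 = 246/41 = 6, a_5 = floor((27 + 23)/6) = 8.
  m_6 = 6*8 - 23 = 25, d_6 = (775 - 25^2)/6 = 150/6 = 25, a_6 = floor((27 + 25)/25) = 2.
  m_7 = 25*2 - 25 = 25, d_7 = (775 - 25^2)/25 = 150/25 = 6, a_7 = floor((27 + 25)/6) = 8.
  m_8 = 6*8 - 25 = 23, d_8 = (775 - 23^2)/6 = 246/6 = 41, a_8 = floor((27 + 23)/41) = 1.
  m_9 = 41*1 - 23 = 18, d_9 = (775 - 18^2)/41 = 451/41 = 11, a_9 = floor((27 + 18)/11) = 4.
  m_10 = 11*4 - 18 = 26, d_10 = (775 - 26^2)/11 = 99/11 = 9, a_10 = floor((27 + 26)/9) = 5.
  m_11 = 9*5 - 26 = 19, d_11 = (775 - 19^2)/9 = 414/9 = 46, a_11 = floor((27 + 19)/46) = 1.
  m_12 = 46*1 - 19 = 27, d_12 = (775 - 27^2)/46 = 46/46 = 1, a_12 = floor((27 + 27)/1) = 54.
  m_13 = 1*54 - 27 = 27, d_13 = (775 - 27^2)/1 = 46/1 = 46: (m_13, d_13) = (m_1, d_1) = (27, 46), so from here the quotients repeat a_1, ..., a_12; the period length is 12.
So sqrt(775) = [27; (1, 5, 4, 1, 8, 2, 8, 1, 4, 5, 1, 54)] with period length k = 12.
k is even, so the fundamental solution of x^2 - 775y^2 = 1 is (p_{k-1}, q_{k-1}) = (p_11, q_11); compute convergents through index 11.
Convergents (p_i = a_i*p_{i-1} + p_{i-2}, q_i = a_i*q_{i-1} + q_{i-2} with p_{-2}=0, p_{-1}=1, q_{-2}=1, q_{-1}=0):
  i=0: a_0=27, p_0 = 27*1 + 0 = 27, q_0 = 27*0 + 1 = 1.
  i=1: a_1=1, p_1 = 1*27 + 1 = 28, q_1 = 1*1 + 0 = 1.
  i=2: a_2=5, p_2 = 5*28 + 27 = 167, q_2 = 5*1 + 1 = 6.
  i=3: a_3=4, p_3 = 4*167 + 28 = 696, q_3 = 4*6 + 1 = 25.
  i=4: a_4=1, p_4 = 1*696 + 167 = 863, q_4 = 1*25 + 6 = 31.
  i=5: a_5=8, p_5 = 8*863 + 696 = 7600, q_5 = 8*31 + 25 = 273.
  i=6: a_6=2, p_6 = 2*7600 + 863 = 16063, q_6 = 2*273 + 31 = 577.
  i=7: a_7=8, p_7 = 8*16063 + 7600 = 136104, q_7 = 8*577 + 273 = 4889.
  i=8: a_8=1, p_8 = 1*136104 + 16063 = 152167, q_8 = 1*4889 + 577 = 5466.
  i=9: a_9=4, p_9 = 4*152167 + 136104 = 744772, q_9 = 4*5466 + 4889 = 26753.
  i=10: a_10=5, p_10 = 5*744772 + 152167 = 3876027, q_10 = 5*26753 + 5466 = 139231.
  i=11: a_11=1, p_11 = 1*3876027 + 744772 = 4620799, q_11 = 1*139231 + 26753 = 165984.
Check: 4620799^2 - 775*165984^2 = 21351783398401 - 21351783398400 = 1, so (x, y) = (4620799, 165984) solves the equation, and by the theorem it is the least positive solution.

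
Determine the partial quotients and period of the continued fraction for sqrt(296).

[17; (4, 1, 7, 1, 4, 34)]

Write x_i = (sqrt(296) + m_i)/d_i with (m_0, d_0) = (0, 1). a_0 = floor(sqrt(296)) = 17, since 17^2 = 289 <= 296 < 324 = 18^2.
Iterate m_{i+1} = d_i*a_i - m_i, d_{i+1} = (296 - m_{i+1}^2)/d_i, a_{i+1} = floor((a_0 + m_{i+1})/d_{i+1}):
  m_1 = 1*17 - 0 = 17, d_1 = (296 - 17^2)/1 = 7/1 = 7, a_1 = floor((17 + 17)/7) = 4.
  m_2 = 7*4 - 17 = 11, d_2 = (296 - 11^2)/7 = 175/7 = 25, a_2 = floor((17 + 11)/25) = 1.
  m_3 = 25*1 - 11 = 14, d_3 = (296 - 14^2)/25 = 100/25 = 4, a_3 = floor((17 + 14)/4) = 7.
  m_4 = 4*7 - 14 = 14, d_4 = (296 - 14^2)/4 = 100/4 = 25, a_4 = floor((17 + 14)/25) = 1.
  m_5 = 25*1 - 14 = 11, d_5 = (296 - 11^2)/25 = 175/25 = 7, a_5 = floor((17 + 11)/7) = 4.
  m_6 = 7*4 - 11 = 17, d_6 = (296 - 17^2)/7 = 7/7 = 1, a_6 = floor((17 + 17)/1) = 34.
  m_7 = 1*34 - 17 = 17, d_7 = (296 - 17^2)/1 = 7/1 = 7: (m_7, d_7) = (m_1, d_1) = (17, 7), so from here the quotients repeat a_1, ..., a_6; the period length is 6.
Hence the expansion of sqrt(296) is a_0 = 17 followed by the repeating block 4, 1, 7, 1, 4, 34 (period 6).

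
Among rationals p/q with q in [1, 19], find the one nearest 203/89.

Expand x = 203/89 as a continued fraction with the Euclidean algorithm:
  203 = 2*89 + 25, so a_0 = 2.
  89 = 3*25 + 14, so a_1 = 3.
  25 = 1*14 + 11, so a_2 = 1.
  14 = 1*11 + 3, so a_3 = 1.
  11 = 3*3 + 2, so a_4 = 3.
  3 = 1*2 + 1, so a_5 = 1.
  2 = 2*1 + 0, so a_6 = 2.
so x = [2; 3, 1, 1, 3, 1, 2].
Convergents (p_i = a_i*p_{i-1} + p_{i-2}, q_i = a_i*q_{i-1} + q_{i-2} with p_{-2}=0, p_{-1}=1, q_{-2}=1, q_{-1}=0), until the denominator exceeds 19:
  i=0: a_0=2, p_0 = 2*1 + 0 = 2, q_0 = 2*0 + 1 = 1.
  i=1: a_1=3, p_1 = 3*2 + 1 = 7, q_1 = 3*1 + 0 = 3.
  i=2: a_2=1, p_2 = 1*7 + 2 = 9, q_2 = 1*3 + 1 = 4.
  i=3: a_3=1, p_3 = 1*9 + 7 = 16, q_3 = 1*4 + 3 = 7.
  i=4: a_4=3, p_4 = 3*16 + 9 = 57, q_4 = 3*7 + 4 = 25.
q_4 = 25 > 19, so the last convergent with denominator <= 19 is p_3/q_3 = 16/7.
The closest fraction with denominator <= 19 is either p_3/q_3 or the intermediate fraction (k*p_3 + p_2)/(k*q_3 + q_2) with the largest k >= 1 whose denominator stays <= 19; these approach x as k grows, and every other convergent or intermediate fraction in range is farther away.
Largest k: floor((19 - q_2)/q_3) = floor((19 - 4)/7) = 2.
That gives (2*16 + 9)/(2*7 + 4) = 41/18.
Compare the errors: |x - 16/7| = |203*7 - 16*89|/(89*7) = 3/623, and |x - 41/18| = |203*18 - 41*89|/(89*18) = 5/1602.
Cross-multiplying, 5*623 = 3115 < 4806 = 3*1602, so 5/1602 is smaller: the intermediate fraction 41/18 is closer to x than 16/7.

41/18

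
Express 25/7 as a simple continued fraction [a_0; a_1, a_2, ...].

[3; 1, 1, 3]

Run the Euclidean algorithm on 25 and 7; the successive quotients are the partial quotients a_0, a_1, ... (each step inverts the fractional part left over by the previous one):
  25 = 3*7 + 4, so a_0 = 3.
  7 = 1*4 + 3, so a_1 = 1.
  4 = 1*3 + 1, so a_2 = 1.
  3 = 3*1 + 0, so a_3 = 3.
The remainder reaches 0 after 4 divisions, so the expansion has 4 partial quotients, read off in order.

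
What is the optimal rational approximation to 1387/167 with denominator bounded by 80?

Expand x = 1387/167 as a continued fraction with the Euclidean algorithm:
  1387 = 8*167 + 51, so a_0 = 8.
  167 = 3*51 + 14, so a_1 = 3.
  51 = 3*14 + 9, so a_2 = 3.
  14 = 1*9 + 5, so a_3 = 1.
  9 = 1*5 + 4, so a_4 = 1.
  5 = 1*4 + 1, so a_5 = 1.
  4 = 4*1 + 0, so a_6 = 4.
so x = [8; 3, 3, 1, 1, 1, 4].
Convergents (p_i = a_i*p_{i-1} + p_{i-2}, q_i = a_i*q_{i-1} + q_{i-2} with p_{-2}=0, p_{-1}=1, q_{-2}=1, q_{-1}=0), until the denominator exceeds 80:
  i=0: a_0=8, p_0 = 8*1 + 0 = 8, q_0 = 8*0 + 1 = 1.
  i=1: a_1=3, p_1 = 3*8 + 1 = 25, q_1 = 3*1 + 0 = 3.
  i=2: a_2=3, p_2 = 3*25 + 8 = 83, q_2 = 3*3 + 1 = 10.
  i=3: a_3=1, p_3 = 1*83 + 25 = 108, q_3 = 1*10 + 3 = 13.
  i=4: a_4=1, p_4 = 1*108 + 83 = 191, q_4 = 1*13 + 10 = 23.
  i=5: a_5=1, p_5 = 1*191 + 108 = 299, q_5 = 1*23 + 13 = 36.
  i=6: a_6=4, p_6 = 4*299 + 191 = 1387, q_6 = 4*36 + 23 = 167.
q_6 = 167 > 80, so the last convergent with denominator <= 80 is p_5/q_5 = 299/36.
The closest fraction with denominator <= 80 is either p_5/q_5 or the intermediate fraction (k*p_5 + p_4)/(k*q_5 + q_4) with the largest k >= 1 whose denominator stays <= 80; these approach x as k grows, and every other convergent or intermediate fraction in range is farther away.
Largest k: floor((80 - q_4)/q_5) = floor((80 - 23)/36) = 1.
That gives (1*299 + 191)/(1*36 + 23) = 490/59.
Compare the errors: |x - 299/36| = |1387*36 - 299*167|/(167*36) = 1/6012, and |x - 490/59| = |1387*59 - 490*167|/(167*59) = 3/9853.
Cross-multiplying, 1*9853 = 9853 < 18036 = 3*6012, so 1/6012 is smaller: the convergent 299/36 is closer to x than 490/59.

299/36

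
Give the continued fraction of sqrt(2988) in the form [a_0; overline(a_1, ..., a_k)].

Write x_i = (sqrt(2988) + m_i)/d_i with (m_0, d_0) = (0, 1). a_0 = floor(sqrt(2988)) = 54, since 54^2 = 2916 <= 2988 < 3025 = 55^2.
Iterate m_{i+1} = d_i*a_i - m_i, d_{i+1} = (2988 - m_{i+1}^2)/d_i, a_{i+1} = floor((a_0 + m_{i+1})/d_{i+1}):
  m_1 = 1*54 - 0 = 54, d_1 = (2988 - 54^2)/1 = 72/1 = 72, a_1 = floor((54 + 54)/72) = 1.
  m_2 = 72*1 - 54 = 18, d_2 = (2988 - 18^2)/72 = 2664/72 = 37, a_2 = floor((54 + 18)/37) = 1.
  m_3 = 37*1 - 18 = 19, d_3 = (2988 - 19^2)/37 = 2627/37 = 71, a_3 = floor((54 + 19)/71) = 1.
  m_4 = 71*1 - 19 = 52, d_4 = (2988 - 52^2)/71 = 284/71 = 4, a_4 = floor((54 + 52)/4) = 26.
  m_5 = 4*26 - 52 = 52, d_5 = (2988 - 52^2)/4 = 284/4 = 71, a_5 = floor((54 + 52)/71) = 1.
  m_6 = 71*1 - 52 = 19, d_6 = (2988 - 19^2)/71 = 2627/71 = 37, a_6 = floor((54 + 19)/37) = 1.
  m_7 = 37*1 - 19 = 18, d_7 = (2988 - 18^2)/37 = 2664/37 = 72, a_7 = floor((54 + 18)/72) = 1.
  m_8 = 72*1 - 18 = 54, d_8 = (2988 - 54^2)/72 = 72/72 = 1, a_8 = floor((54 + 54)/1) = 108.
  m_9 = 1*108 - 54 = 54, d_9 = (2988 - 54^2)/1 = 72/1 = 72: (m_9, d_9) = (m_1, d_1) = (54, 72), so from here the quotients repeat a_1, ..., a_8; the period length is 8.
Hence the expansion of sqrt(2988) is a_0 = 54 followed by the repeating block 1, 1, 1, 26, 1, 1, 1, 108 (period 8).

[54; overline(1, 1, 1, 26, 1, 1, 1, 108)]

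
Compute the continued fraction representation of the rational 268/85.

Run the Euclidean algorithm on 268 and 85; the successive quotients are the partial quotients a_0, a_1, ... (each step inverts the fractional part left over by the previous one):
  268 = 3*85 + 13, so a_0 = 3.
  85 = 6*13 + 7, so a_1 = 6.
  13 = 1*7 + 6, so a_2 = 1.
  7 = 1*6 + 1, so a_3 = 1.
  6 = 6*1 + 0, so a_4 = 6.
The remainder reaches 0 after 5 divisions, so the expansion has 5 partial quotients, read off in order.

[3; 6, 1, 1, 6]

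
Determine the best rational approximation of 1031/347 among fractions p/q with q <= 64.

104/35

Expand x = 1031/347 as a continued fraction with the Euclidean algorithm:
  1031 = 2*347 + 337, so a_0 = 2.
  347 = 1*337 + 10, so a_1 = 1.
  337 = 33*10 + 7, so a_2 = 33.
  10 = 1*7 + 3, so a_3 = 1.
  7 = 2*3 + 1, so a_4 = 2.
  3 = 3*1 + 0, so a_5 = 3.
so x = [2; 1, 33, 1, 2, 3].
Convergents (p_i = a_i*p_{i-1} + p_{i-2}, q_i = a_i*q_{i-1} + q_{i-2} with p_{-2}=0, p_{-1}=1, q_{-2}=1, q_{-1}=0), until the denominator exceeds 64:
  i=0: a_0=2, p_0 = 2*1 + 0 = 2, q_0 = 2*0 + 1 = 1.
  i=1: a_1=1, p_1 = 1*2 + 1 = 3, q_1 = 1*1 + 0 = 1.
  i=2: a_2=33, p_2 = 33*3 + 2 = 101, q_2 = 33*1 + 1 = 34.
  i=3: a_3=1, p_3 = 1*101 + 3 = 104, q_3 = 1*34 + 1 = 35.
  i=4: a_4=2, p_4 = 2*104 + 101 = 309, q_4 = 2*35 + 34 = 104.
q_4 = 104 > 64, so the last convergent with denominator <= 64 is p_3/q_3 = 104/35.
The closest fraction with denominator <= 64 is either p_3/q_3 or the intermediate fraction (k*p_3 + p_2)/(k*q_3 + q_2) with the largest k >= 1 whose denominator stays <= 64; these approach x as k grows, and every other convergent or intermediate fraction in range is farther away.
Largest k: floor((64 - q_2)/q_3) = floor((64 - 34)/35) = 0.
Since k = 0, no intermediate fraction beyond p_3/q_3 has denominator <= 64, so the convergent 104/35 is the closest (its error is |1031*35 - 104*347|/(347*35) = 3/12145).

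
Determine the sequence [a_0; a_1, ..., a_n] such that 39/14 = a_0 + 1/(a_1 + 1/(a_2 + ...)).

[2; 1, 3, 1, 2]

Run the Euclidean algorithm on 39 and 14; the successive quotients are the partial quotients a_0, a_1, ... (each step inverts the fractional part left over by the previous one):
  39 = 2*14 + 11, so a_0 = 2.
  14 = 1*11 + 3, so a_1 = 1.
  11 = 3*3 + 2, so a_2 = 3.
  3 = 1*2 + 1, so a_3 = 1.
  2 = 2*1 + 0, so a_4 = 2.
The remainder reaches 0 after 5 divisions, so the expansion has 5 partial quotients, read off in order.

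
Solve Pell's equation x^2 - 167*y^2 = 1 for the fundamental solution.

First expand sqrt(167) as a continued fraction. With x_i = (sqrt(167) + m_i)/d_i and (m_0, d_0) = (0, 1): a_0 = floor(sqrt(167)) = 12, since 12^2 = 144 <= 167 < 169 = 13^2.
Iterate m_{i+1} = d_i*a_i - m_i, d_{i+1} = (167 - m_{i+1}^2)/d_i, a_{i+1} = floor((a_0 + m_{i+1})/d_{i+1}):
  m_1 = 1*12 - 0 = 12, d_1 = (167 - 12^2)/1 = 23/1 = 23, a_1 = floor((12 + 12)/23) = 1.
  m_2 = 23*1 - 12 = 11, d_2 = (167 - 11^2)/23 = 46/23 = 2, a_2 = floor((12 + 11)/2) = 11.
  m_3 = 2*11 - 11 = 11, d_3 = (167 - 11^2)/2 = 46/2 = 23, a_3 = floor((12 + 11)/23) = 1.
  m_4 = 23*1 - 11 = 12, d_4 = (167 - 12^2)/23 = 23/23 = 1, a_4 = floor((12 + 12)/1) = 24.
  m_5 = 1*24 - 12 = 12, d_5 = (167 - 12^2)/1 = 23/1 = 23: (m_5, d_5) = (m_1, d_1) = (12, 23), so from here the quotients repeat a_1, ..., a_4; the period length is 4.
So sqrt(167) = [12; (1, 11, 1, 24)] with period length k = 4.
k is even, so the fundamental solution of x^2 - 167y^2 = 1 is (p_{k-1}, q_{k-1}) = (p_3, q_3); compute convergents through index 3.
Convergents (p_i = a_i*p_{i-1} + p_{i-2}, q_i = a_i*q_{i-1} + q_{i-2} with p_{-2}=0, p_{-1}=1, q_{-2}=1, q_{-1}=0):
  i=0: a_0=12, p_0 = 12*1 + 0 = 12, q_0 = 12*0 + 1 = 1.
  i=1: a_1=1, p_1 = 1*12 + 1 = 13, q_1 = 1*1 + 0 = 1.
  i=2: a_2=11, p_2 = 11*13 + 12 = 155, q_2 = 11*1 + 1 = 12.
  i=3: a_3=1, p_3 = 1*155 + 13 = 168, q_3 = 1*12 + 1 = 13.
Check: 168^2 - 167*13^2 = 28224 - 28223 = 1, so (x, y) = (168, 13) solves the equation, and by the theorem it is the least positive solution.

(x, y) = (168, 13)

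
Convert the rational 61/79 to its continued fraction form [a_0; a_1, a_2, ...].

[0; 1, 3, 2, 1, 1, 3]

Run the Euclidean algorithm on 61 and 79; the successive quotients are the partial quotients a_0, a_1, ... (each step inverts the fractional part left over by the previous one):
  61 = 0*79 + 61, so a_0 = 0.
  79 = 1*61 + 18, so a_1 = 1.
  61 = 3*18 + 7, so a_2 = 3.
  18 = 2*7 + 4, so a_3 = 2.
  7 = 1*4 + 3, so a_4 = 1.
  4 = 1*3 + 1, so a_5 = 1.
  3 = 3*1 + 0, so a_6 = 3.
The remainder reaches 0 after 7 divisions, so the expansion has 7 partial quotients, read off in order.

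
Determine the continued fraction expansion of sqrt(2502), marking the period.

Write x_i = (sqrt(2502) + m_i)/d_i with (m_0, d_0) = (0, 1). a_0 = floor(sqrt(2502)) = 50, since 50^2 = 2500 <= 2502 < 2601 = 51^2.
Iterate m_{i+1} = d_i*a_i - m_i, d_{i+1} = (2502 - m_{i+1}^2)/d_i, a_{i+1} = floor((a_0 + m_{i+1})/d_{i+1}):
  m_1 = 1*50 - 0 = 50, d_1 = (2502 - 50^2)/1 = 2/1 = 2, a_1 = floor((50 + 50)/2) = 50.
  m_2 = 2*50 - 50 = 50, d_2 = (2502 - 50^2)/2 = 2/2 = 1, a_2 = floor((50 + 50)/1) = 100.
  m_3 = 1*100 - 50 = 50, d_3 = (2502 - 50^2)/1 = 2/1 = 2: (m_3, d_3) = (m_1, d_1) = (50, 2), so from here the quotients repeat a_1, a_2; the period length is 2.
Hence the expansion of sqrt(2502) is a_0 = 50 followed by the repeating block 50, 100 (period 2).

[50; (50, 100)]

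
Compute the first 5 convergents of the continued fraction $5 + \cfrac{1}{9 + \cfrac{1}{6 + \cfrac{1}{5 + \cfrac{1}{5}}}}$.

Using the convergent recurrence p_i = a_i*p_{i-1} + p_{i-2}, q_i = a_i*q_{i-1} + q_{i-2} with p_{-2}=0, p_{-1}=1, q_{-2}=1, q_{-1}=0:
  i=0: a_0=5, p_0 = 5*1 + 0 = 5, q_0 = 5*0 + 1 = 1.
  i=1: a_1=9, p_1 = 9*5 + 1 = 46, q_1 = 9*1 + 0 = 9.
  i=2: a_2=6, p_2 = 6*46 + 5 = 281, q_2 = 6*9 + 1 = 55.
  i=3: a_3=5, p_3 = 5*281 + 46 = 1451, q_3 = 5*55 + 9 = 284.
  i=4: a_4=5, p_4 = 5*1451 + 281 = 7536, q_4 = 5*284 + 55 = 1475.

5/1, 46/9, 281/55, 1451/284, 7536/1475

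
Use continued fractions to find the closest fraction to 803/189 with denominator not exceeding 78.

17/4

Expand x = 803/189 as a continued fraction with the Euclidean algorithm:
  803 = 4*189 + 47, so a_0 = 4.
  189 = 4*47 + 1, so a_1 = 4.
  47 = 47*1 + 0, so a_2 = 47.
so x = [4; 4, 47].
Convergents (p_i = a_i*p_{i-1} + p_{i-2}, q_i = a_i*q_{i-1} + q_{i-2} with p_{-2}=0, p_{-1}=1, q_{-2}=1, q_{-1}=0), until the denominator exceeds 78:
  i=0: a_0=4, p_0 = 4*1 + 0 = 4, q_0 = 4*0 + 1 = 1.
  i=1: a_1=4, p_1 = 4*4 + 1 = 17, q_1 = 4*1 + 0 = 4.
  i=2: a_2=47, p_2 = 47*17 + 4 = 803, q_2 = 47*4 + 1 = 189.
q_2 = 189 > 78, so the last convergent with denominator <= 78 is p_1/q_1 = 17/4.
The closest fraction with denominator <= 78 is either p_1/q_1 or the intermediate fraction (k*p_1 + p_0)/(k*q_1 + q_0) with the largest k >= 1 whose denominator stays <= 78; these approach x as k grows, and every other convergent or intermediate fraction in range is farther away.
Largest k: floor((78 - q_0)/q_1) = floor((78 - 1)/4) = 19.
That gives (19*17 + 4)/(19*4 + 1) = 327/77.
Compare the errors: |x - 17/4| = |803*4 - 17*189|/(189*4) = 1/756, and |x - 327/77| = |803*77 - 327*189|/(189*77) = 28/14553.
Cross-multiplying, 1*14553 = 14553 < 21168 = 28*756, so 1/756 is smaller: the convergent 17/4 is closer to x than 327/77.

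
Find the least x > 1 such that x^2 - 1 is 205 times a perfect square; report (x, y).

First expand sqrt(205) as a continued fraction. With x_i = (sqrt(205) + m_i)/d_i and (m_0, d_0) = (0, 1): a_0 = floor(sqrt(205)) = 14, since 14^2 = 196 <= 205 < 225 = 15^2.
Iterate m_{i+1} = d_i*a_i - m_i, d_{i+1} = (205 - m_{i+1}^2)/d_i, a_{i+1} = floor((a_0 + m_{i+1})/d_{i+1}):
  m_1 = 1*14 - 0 = 14, d_1 = (205 - 14^2)/1 = 9/1 = 9, a_1 = floor((14 + 14)/9) = 3.
  m_2 = 9*3 - 14 = 13, d_2 = (205 - 13^2)/9 = 36/9 = 4, a_2 = floor((14 + 13)/4) = 6.
  m_3 = 4*6 - 13 = 11, d_3 = (205 - 11^2)/4 = 84/4 = 21, a_3 = floor((14 + 11)/21) = 1.
  m_4 = 21*1 - 11 = 10, d_4 = (205 - 10^2)/21 = 105/21 = 5, a_4 = floor((14 + 10)/5) = 4.
  m_5 = 5*4 - 10 = 10, d_5 = (205 - 10^2)/5 = 105/5 = 21, a_5 = floor((14 + 10)/21) = 1.
  m_6 = 21*1 - 10 = 11, d_6 = (205 - 11^2)/21 = 84/21 = 4, a_6 = floor((14 + 11)/4) = 6.
  m_7 = 4*6 - 11 = 13, d_7 = (205 - 13^2)/4 = 36/4 = 9, a_7 = floor((14 + 13)/9) = 3.
  m_8 = 9*3 - 13 = 14, d_8 = (205 - 14^2)/9 = 9/9 = 1, a_8 = floor((14 + 14)/1) = 28.
  m_9 = 1*28 - 14 = 14, d_9 = (205 - 14^2)/1 = 9/1 = 9: (m_9, d_9) = (m_1, d_1) = (14, 9), so from here the quotients repeat a_1, ..., a_8; the period length is 8.
So sqrt(205) = [14; (3, 6, 1, 4, 1, 6, 3, 28)] with period length k = 8.
k is even, so the fundamental solution of x^2 - 205y^2 = 1 is (p_{k-1}, q_{k-1}) = (p_7, q_7); compute convergents through index 7.
Convergents (p_i = a_i*p_{i-1} + p_{i-2}, q_i = a_i*q_{i-1} + q_{i-2} with p_{-2}=0, p_{-1}=1, q_{-2}=1, q_{-1}=0):
  i=0: a_0=14, p_0 = 14*1 + 0 = 14, q_0 = 14*0 + 1 = 1.
  i=1: a_1=3, p_1 = 3*14 + 1 = 43, q_1 = 3*1 + 0 = 3.
  i=2: a_2=6, p_2 = 6*43 + 14 = 272, q_2 = 6*3 + 1 = 19.
  i=3: a_3=1, p_3 = 1*272 + 43 = 315, q_3 = 1*19 + 3 = 22.
  i=4: a_4=4, p_4 = 4*315 + 272 = 1532, q_4 = 4*22 + 19 = 107.
  i=5: a_5=1, p_5 = 1*1532 + 315 = 1847, q_5 = 1*107 + 22 = 129.
  i=6: a_6=6, p_6 = 6*1847 + 1532 = 12614, q_6 = 6*129 + 107 = 881.
  i=7: a_7=3, p_7 = 3*12614 + 1847 = 39689, q_7 = 3*881 + 129 = 2772.
Check: 39689^2 - 205*2772^2 = 1575216721 - 1575216720 = 1, so (x, y) = (39689, 2772) solves the equation, and by the theorem it is the least positive solution.

(x, y) = (39689, 2772)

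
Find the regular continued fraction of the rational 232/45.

[5; 6, 2, 3]

Run the Euclidean algorithm on 232 and 45; the successive quotients are the partial quotients a_0, a_1, ... (each step inverts the fractional part left over by the previous one):
  232 = 5*45 + 7, so a_0 = 5.
  45 = 6*7 + 3, so a_1 = 6.
  7 = 2*3 + 1, so a_2 = 2.
  3 = 3*1 + 0, so a_3 = 3.
The remainder reaches 0 after 4 divisions, so the expansion has 4 partial quotients, read off in order.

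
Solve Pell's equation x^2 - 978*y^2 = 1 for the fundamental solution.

First expand sqrt(978) as a continued fraction. With x_i = (sqrt(978) + m_i)/d_i and (m_0, d_0) = (0, 1): a_0 = floor(sqrt(978)) = 31, since 31^2 = 961 <= 978 < 1024 = 32^2.
Iterate m_{i+1} = d_i*a_i - m_i, d_{i+1} = (978 - m_{i+1}^2)/d_i, a_{i+1} = floor((a_0 + m_{i+1})/d_{i+1}):
  m_1 = 1*31 - 0 = 31, d_1 = (978 - 31^2)/1 = 17/1 = 17, a_1 = floor((31 + 31)/17) = 3.
  m_2 = 17*3 - 31 = 20, d_2 = (978 - 20^2)/17 = 578/17 = 34, a_2 = floor((31 + 20)/34) = 1.
  m_3 = 34*1 - 20 = 14, d_3 = (978 - 14^2)/34 = 782/34 = 23, a_3 = floor((31 + 14)/23) = 1.
  m_4 = 23*1 - 14 = 9, d_4 = (978 - 9^2)/23 = 897/23 = 39, a_4 = floor((31 + 9)/39) = 1.
  m_5 = 39*1 - 9 = 30, d_5 = (978 - 30^2)/39 = 78/39 = 2, a_5 = floor((31 + 30)/2) = 30.
  m_6 = 2*30 - 30 = 30, d_6 = (978 - 30^2)/2 = 78/2 = 39, a_6 = floor((31 + 30)/39) = 1.
  m_7 = 39*1 - 30 = 9, d_7 = (978 - 9^2)/39 = 897/39 = 23, a_7 = floor((31 + 9)/23) = 1.
  m_8 = 23*1 - 9 = 14, d_8 = (978 - 14^2)/23 = 782/23 = 34, a_8 = floor((31 + 14)/34) = 1.
  m_9 = 34*1 - 14 = 20, d_9 = (978 - 20^2)/34 = 578/34 = 17, a_9 = floor((31 + 20)/17) = 3.
  m_10 = 17*3 - 20 = 31, d_10 = (978 - 31^2)/17 = 17/17 = 1, a_10 = floor((31 + 31)/1) = 62.
  m_11 = 1*62 - 31 = 31, d_11 = (978 - 31^2)/1 = 17/1 = 17: (m_11, d_11) = (m_1, d_1) = (31, 17), so from here the quotients repeat a_1, ..., a_10; the period length is 10.
So sqrt(978) = [31; (3, 1, 1, 1, 30, 1, 1, 1, 3, 62)] with period length k = 10.
k is even, so the fundamental solution of x^2 - 978y^2 = 1 is (p_{k-1}, q_{k-1}) = (p_9, q_9); compute convergents through index 9.
Convergents (p_i = a_i*p_{i-1} + p_{i-2}, q_i = a_i*q_{i-1} + q_{i-2} with p_{-2}=0, p_{-1}=1, q_{-2}=1, q_{-1}=0):
  i=0: a_0=31, p_0 = 31*1 + 0 = 31, q_0 = 31*0 + 1 = 1.
  i=1: a_1=3, p_1 = 3*31 + 1 = 94, q_1 = 3*1 + 0 = 3.
  i=2: a_2=1, p_2 = 1*94 + 31 = 125, q_2 = 1*3 + 1 = 4.
  i=3: a_3=1, p_3 = 1*125 + 94 = 219, q_3 = 1*4 + 3 = 7.
  i=4: a_4=1, p_4 = 1*219 + 125 = 344, q_4 = 1*7 + 4 = 11.
  i=5: a_5=30, p_5 = 30*344 + 219 = 10539, q_5 = 30*11 + 7 = 337.
  i=6: a_6=1, p_6 = 1*10539 + 344 = 10883, q_6 = 1*337 + 11 = 348.
  i=7: a_7=1, p_7 = 1*10883 + 10539 = 21422, q_7 = 1*348 + 337 = 685.
  i=8: a_8=1, p_8 = 1*21422 + 10883 = 32305, q_8 = 1*685 + 348 = 1033.
  i=9: a_9=3, p_9 = 3*32305 + 21422 = 118337, q_9 = 3*1033 + 685 = 3784.
Check: 118337^2 - 978*3784^2 = 14003645569 - 14003645568 = 1, so (x, y) = (118337, 3784) solves the equation, and by the theorem it is the least positive solution.

(x, y) = (118337, 3784)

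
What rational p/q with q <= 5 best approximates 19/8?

12/5

Expand x = 19/8 as a continued fraction with the Euclidean algorithm:
  19 = 2*8 + 3, so a_0 = 2.
  8 = 2*3 + 2, so a_1 = 2.
  3 = 1*2 + 1, so a_2 = 1.
  2 = 2*1 + 0, so a_3 = 2.
so x = [2; 2, 1, 2].
Convergents (p_i = a_i*p_{i-1} + p_{i-2}, q_i = a_i*q_{i-1} + q_{i-2} with p_{-2}=0, p_{-1}=1, q_{-2}=1, q_{-1}=0), until the denominator exceeds 5:
  i=0: a_0=2, p_0 = 2*1 + 0 = 2, q_0 = 2*0 + 1 = 1.
  i=1: a_1=2, p_1 = 2*2 + 1 = 5, q_1 = 2*1 + 0 = 2.
  i=2: a_2=1, p_2 = 1*5 + 2 = 7, q_2 = 1*2 + 1 = 3.
  i=3: a_3=2, p_3 = 2*7 + 5 = 19, q_3 = 2*3 + 2 = 8.
q_3 = 8 > 5, so the last convergent with denominator <= 5 is p_2/q_2 = 7/3.
The closest fraction with denominator <= 5 is either p_2/q_2 or the intermediate fraction (k*p_2 + p_1)/(k*q_2 + q_1) with the largest k >= 1 whose denominator stays <= 5; these approach x as k grows, and every other convergent or intermediate fraction in range is farther away.
Largest k: floor((5 - q_1)/q_2) = floor((5 - 2)/3) = 1.
That gives (1*7 + 5)/(1*3 + 2) = 12/5.
Compare the errors: |x - 7/3| = |19*3 - 7*8|/(8*3) = 1/24, and |x - 12/5| = |19*5 - 12*8|/(8*5) = 1/40.
Cross-multiplying, 1*24 = 24 < 40 = 1*40, so 1/40 is smaller: the intermediate fraction 12/5 is closer to x than 7/3.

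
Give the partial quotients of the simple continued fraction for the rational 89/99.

Run the Euclidean algorithm on 89 and 99; the successive quotients are the partial quotients a_0, a_1, ... (each step inverts the fractional part left over by the previous one):
  89 = 0*99 + 89, so a_0 = 0.
  99 = 1*89 + 10, so a_1 = 1.
  89 = 8*10 + 9, so a_2 = 8.
  10 = 1*9 + 1, so a_3 = 1.
  9 = 9*1 + 0, so a_4 = 9.
The remainder reaches 0 after 5 divisions, so the expansion has 5 partial quotients, read off in order.

[0; 1, 8, 1, 9]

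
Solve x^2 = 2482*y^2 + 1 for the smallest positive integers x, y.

First expand sqrt(2482) as a continued fraction. With x_i = (sqrt(2482) + m_i)/d_i and (m_0, d_0) = (0, 1): a_0 = floor(sqrt(2482)) = 49, since 49^2 = 2401 <= 2482 < 2500 = 50^2.
Iterate m_{i+1} = d_i*a_i - m_i, d_{i+1} = (2482 - m_{i+1}^2)/d_i, a_{i+1} = floor((a_0 + m_{i+1})/d_{i+1}):
  m_1 = 1*49 - 0 = 49, d_1 = (2482 - 49^2)/1 = 81/1 = 81, a_1 = floor((49 + 49)/81) = 1.
  m_2 = 81*1 - 49 = 32, d_2 = (2482 - 32^2)/81 = 1458/81 = 18, a_2 = floor((49 + 32)/18) = 4.
  m_3 = 18*4 - 32 = 40, d_3 = (2482 - 40^2)/18 = 882/18 = 49, a_3 = floor((49 + 40)/49) = 1.
  m_4 = 49*1 - 40 = 9, d_4 = (2482 - 9^2)/49 = 2401/49 = 49, a_4 = floor((49 + 9)/49) = 1.
  m_5 = 49*1 - 9 = 40, d_5 = (2482 - 40^2)/49 = 882/49 = 18, a_5 = floor((49 + 40)/18) = 4.
  m_6 = 18*4 - 40 = 32, d_6 = (2482 - 32^2)/18 = 1458/18 = 81, a_6 = floor((49 + 32)/81) = 1.
  m_7 = 81*1 - 32 = 49, d_7 = (2482 - 49^2)/81 = 81/81 = 1, a_7 = floor((49 + 49)/1) = 98.
  m_8 = 1*98 - 49 = 49, d_8 = (2482 - 49^2)/1 = 81/1 = 81: (m_8, d_8) = (m_1, d_1) = (49, 81), so from here the quotients repeat a_1, ..., a_7; the period length is 7.
So sqrt(2482) = [49; (1, 4, 1, 1, 4, 1, 98)] with period length k = 7.
k is odd, so (p_{k-1}, q_{k-1}) only solves x^2 - 2482y^2 = -1 and the fundamental solution of x^2 - 2482y^2 = 1 is (p_{2k-1}, q_{2k-1}) = (p_13, q_13); compute convergents through index 13, running through the period twice.
Convergents (p_i = a_i*p_{i-1} + p_{i-2}, q_i = a_i*q_{i-1} + q_{i-2} with p_{-2}=0, p_{-1}=1, q_{-2}=1, q_{-1}=0):
  i=0: a_0=49, p_0 = 49*1 + 0 = 49, q_0 = 49*0 + 1 = 1.
  i=1: a_1=1, p_1 = 1*49 + 1 = 50, q_1 = 1*1 + 0 = 1.
  i=2: a_2=4, p_2 = 4*50 + 49 = 249, q_2 = 4*1 + 1 = 5.
  i=3: a_3=1, p_3 = 1*249 + 50 = 299, q_3 = 1*5 + 1 = 6.
  i=4: a_4=1, p_4 = 1*299 + 249 = 548, q_4 = 1*6 + 5 = 11.
  i=5: a_5=4, p_5 = 4*548 + 299 = 2491, q_5 = 4*11 + 6 = 50.
  i=6: a_6=1, p_6 = 1*2491 + 548 = 3039, q_6 = 1*50 + 11 = 61.
  i=7: a_7=98, p_7 = 98*3039 + 2491 = 300313, q_7 = 98*61 + 50 = 6028.
  i=8: a_8=1, p_8 = 1*300313 + 3039 = 303352, q_8 = 1*6028 + 61 = 6089.
  i=9: a_9=4, p_9 = 4*303352 + 300313 = 1513721, q_9 = 4*6089 + 6028 = 30384.
  i=10: a_10=1, p_10 = 1*1513721 + 303352 = 1817073, q_10 = 1*30384 + 6089 = 36473.
  i=11: a_11=1, p_11 = 1*1817073 + 1513721 = 3330794, q_11 = 1*36473 + 30384 = 66857.
  i=12: a_12=4, p_12 = 4*3330794 + 1817073 = 15140249, q_12 = 4*66857 + 36473 = 303901.
  i=13: a_13=1, p_13 = 1*15140249 + 3330794 = 18471043, q_13 = 1*303901 + 66857 = 370758.
Indeed p_6^2 - 2482*q_6^2 = 9235521 - 9235522 = -1, not +1.
Check: 18471043^2 - 2482*370758^2 = 341179429507849 - 341179429507848 = 1, so (x, y) = (18471043, 370758) solves the equation, and by the theorem it is the least positive solution.

(x, y) = (18471043, 370758)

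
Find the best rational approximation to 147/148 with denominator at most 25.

Expand x = 147/148 as a continued fraction with the Euclidean algorithm:
  147 = 0*148 + 147, so a_0 = 0.
  148 = 1*147 + 1, so a_1 = 1.
  147 = 147*1 + 0, so a_2 = 147.
so x = [0; 1, 147].
Convergents (p_i = a_i*p_{i-1} + p_{i-2}, q_i = a_i*q_{i-1} + q_{i-2} with p_{-2}=0, p_{-1}=1, q_{-2}=1, q_{-1}=0), until the denominator exceeds 25:
  i=0: a_0=0, p_0 = 0*1 + 0 = 0, q_0 = 0*0 + 1 = 1.
  i=1: a_1=1, p_1 = 1*0 + 1 = 1, q_1 = 1*1 + 0 = 1.
  i=2: a_2=147, p_2 = 147*1 + 0 = 147, q_2 = 147*1 + 1 = 148.
q_2 = 148 > 25, so the last convergent with denominator <= 25 is p_1/q_1 = 1/1.
The closest fraction with denominator <= 25 is either p_1/q_1 or the intermediate fraction (k*p_1 + p_0)/(k*q_1 + q_0) with the largest k >= 1 whose denominator stays <= 25; these approach x as k grows, and every other convergent or intermediate fraction in range is farther away.
Largest k: floor((25 - q_0)/q_1) = floor((25 - 1)/1) = 24.
That gives (24*1 + 0)/(24*1 + 1) = 24/25.
Compare the errors: |x - 1/1| = |147*1 - 1*148|/(148*1) = 1/148, and |x - 24/25| = |147*25 - 24*148|/(148*25) = 123/3700.
Cross-multiplying, 1*3700 = 3700 < 18204 = 123*148, so 1/148 is smaller: the convergent 1/1 is closer to x than 24/25.

1/1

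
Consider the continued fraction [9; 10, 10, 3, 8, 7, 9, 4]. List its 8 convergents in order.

9/1, 91/10, 919/101, 2848/313, 23703/2605, 168769/18548, 1542624/169537, 6339265/696696

Using the convergent recurrence p_i = a_i*p_{i-1} + p_{i-2}, q_i = a_i*q_{i-1} + q_{i-2} with p_{-2}=0, p_{-1}=1, q_{-2}=1, q_{-1}=0:
  i=0: a_0=9, p_0 = 9*1 + 0 = 9, q_0 = 9*0 + 1 = 1.
  i=1: a_1=10, p_1 = 10*9 + 1 = 91, q_1 = 10*1 + 0 = 10.
  i=2: a_2=10, p_2 = 10*91 + 9 = 919, q_2 = 10*10 + 1 = 101.
  i=3: a_3=3, p_3 = 3*919 + 91 = 2848, q_3 = 3*101 + 10 = 313.
  i=4: a_4=8, p_4 = 8*2848 + 919 = 23703, q_4 = 8*313 + 101 = 2605.
  i=5: a_5=7, p_5 = 7*23703 + 2848 = 168769, q_5 = 7*2605 + 313 = 18548.
  i=6: a_6=9, p_6 = 9*168769 + 23703 = 1542624, q_6 = 9*18548 + 2605 = 169537.
  i=7: a_7=4, p_7 = 4*1542624 + 168769 = 6339265, q_7 = 4*169537 + 18548 = 696696.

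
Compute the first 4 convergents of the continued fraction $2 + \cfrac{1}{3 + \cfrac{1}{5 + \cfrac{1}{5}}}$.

2/1, 7/3, 37/16, 192/83

Using the convergent recurrence p_i = a_i*p_{i-1} + p_{i-2}, q_i = a_i*q_{i-1} + q_{i-2} with p_{-2}=0, p_{-1}=1, q_{-2}=1, q_{-1}=0:
  i=0: a_0=2, p_0 = 2*1 + 0 = 2, q_0 = 2*0 + 1 = 1.
  i=1: a_1=3, p_1 = 3*2 + 1 = 7, q_1 = 3*1 + 0 = 3.
  i=2: a_2=5, p_2 = 5*7 + 2 = 37, q_2 = 5*3 + 1 = 16.
  i=3: a_3=5, p_3 = 5*37 + 7 = 192, q_3 = 5*16 + 3 = 83.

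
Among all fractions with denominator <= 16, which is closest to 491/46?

Expand x = 491/46 as a continued fraction with the Euclidean algorithm:
  491 = 10*46 + 31, so a_0 = 10.
  46 = 1*31 + 15, so a_1 = 1.
  31 = 2*15 + 1, so a_2 = 2.
  15 = 15*1 + 0, so a_3 = 15.
so x = [10; 1, 2, 15].
Convergents (p_i = a_i*p_{i-1} + p_{i-2}, q_i = a_i*q_{i-1} + q_{i-2} with p_{-2}=0, p_{-1}=1, q_{-2}=1, q_{-1}=0), until the denominator exceeds 16:
  i=0: a_0=10, p_0 = 10*1 + 0 = 10, q_0 = 10*0 + 1 = 1.
  i=1: a_1=1, p_1 = 1*10 + 1 = 11, q_1 = 1*1 + 0 = 1.
  i=2: a_2=2, p_2 = 2*11 + 10 = 32, q_2 = 2*1 + 1 = 3.
  i=3: a_3=15, p_3 = 15*32 + 11 = 491, q_3 = 15*3 + 1 = 46.
q_3 = 46 > 16, so the last convergent with denominator <= 16 is p_2/q_2 = 32/3.
The closest fraction with denominator <= 16 is either p_2/q_2 or the intermediate fraction (k*p_2 + p_1)/(k*q_2 + q_1) with the largest k >= 1 whose denominator stays <= 16; these approach x as k grows, and every other convergent or intermediate fraction in range is farther away.
Largest k: floor((16 - q_1)/q_2) = floor((16 - 1)/3) = 5.
That gives (5*32 + 11)/(5*3 + 1) = 171/16.
Compare the errors: |x - 32/3| = |491*3 - 32*46|/(46*3) = 1/138, and |x - 171/16| = |491*16 - 171*46|/(46*16) = 10/736.
Cross-multiplying, 1*736 = 736 < 1380 = 10*138, so 1/138 is smaller: the convergent 32/3 is closer to x than 171/16.

32/3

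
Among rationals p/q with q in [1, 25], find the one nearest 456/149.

52/17

Expand x = 456/149 as a continued fraction with the Euclidean algorithm:
  456 = 3*149 + 9, so a_0 = 3.
  149 = 16*9 + 5, so a_1 = 16.
  9 = 1*5 + 4, so a_2 = 1.
  5 = 1*4 + 1, so a_3 = 1.
  4 = 4*1 + 0, so a_4 = 4.
so x = [3; 16, 1, 1, 4].
Convergents (p_i = a_i*p_{i-1} + p_{i-2}, q_i = a_i*q_{i-1} + q_{i-2} with p_{-2}=0, p_{-1}=1, q_{-2}=1, q_{-1}=0), until the denominator exceeds 25:
  i=0: a_0=3, p_0 = 3*1 + 0 = 3, q_0 = 3*0 + 1 = 1.
  i=1: a_1=16, p_1 = 16*3 + 1 = 49, q_1 = 16*1 + 0 = 16.
  i=2: a_2=1, p_2 = 1*49 + 3 = 52, q_2 = 1*16 + 1 = 17.
  i=3: a_3=1, p_3 = 1*52 + 49 = 101, q_3 = 1*17 + 16 = 33.
q_3 = 33 > 25, so the last convergent with denominator <= 25 is p_2/q_2 = 52/17.
The closest fraction with denominator <= 25 is either p_2/q_2 or the intermediate fraction (k*p_2 + p_1)/(k*q_2 + q_1) with the largest k >= 1 whose denominator stays <= 25; these approach x as k grows, and every other convergent or intermediate fraction in range is farther away.
Largest k: floor((25 - q_1)/q_2) = floor((25 - 16)/17) = 0.
Since k = 0, no intermediate fraction beyond p_2/q_2 has denominator <= 25, so the convergent 52/17 is the closest (its error is |456*17 - 52*149|/(149*17) = 4/2533).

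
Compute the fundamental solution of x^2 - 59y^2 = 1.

First expand sqrt(59) as a continued fraction. With x_i = (sqrt(59) + m_i)/d_i and (m_0, d_0) = (0, 1): a_0 = floor(sqrt(59)) = 7, since 7^2 = 49 <= 59 < 64 = 8^2.
Iterate m_{i+1} = d_i*a_i - m_i, d_{i+1} = (59 - m_{i+1}^2)/d_i, a_{i+1} = floor((a_0 + m_{i+1})/d_{i+1}):
  m_1 = 1*7 - 0 = 7, d_1 = (59 - 7^2)/1 = 10/1 = 10, a_1 = floor((7 + 7)/10) = 1.
  m_2 = 10*1 - 7 = 3, d_2 = (59 - 3^2)/10 = 50/10 = 5, a_2 = floor((7 + 3)/5) = 2.
  m_3 = 5*2 - 3 = 7, d_3 = (59 - 7^2)/5 = 10/5 = 2, a_3 = floor((7 + 7)/2) = 7.
  m_4 = 2*7 - 7 = 7, d_4 = (59 - 7^2)/2 = 10/2 = 5, a_4 = floor((7 + 7)/5) = 2.
  m_5 = 5*2 - 7 = 3, d_5 = (59 - 3^2)/5 = 50/5 = 10, a_5 = floor((7 + 3)/10) = 1.
  m_6 = 10*1 - 3 = 7, d_6 = (59 - 7^2)/10 = 10/10 = 1, a_6 = floor((7 + 7)/1) = 14.
  m_7 = 1*14 - 7 = 7, d_7 = (59 - 7^2)/1 = 10/1 = 10: (m_7, d_7) = (m_1, d_1) = (7, 10), so from here the quotients repeat a_1, ..., a_6; the period length is 6.
So sqrt(59) = [7; (1, 2, 7, 2, 1, 14)] with period length k = 6.
k is even, so the fundamental solution of x^2 - 59y^2 = 1 is (p_{k-1}, q_{k-1}) = (p_5, q_5); compute convergents through index 5.
Convergents (p_i = a_i*p_{i-1} + p_{i-2}, q_i = a_i*q_{i-1} + q_{i-2} with p_{-2}=0, p_{-1}=1, q_{-2}=1, q_{-1}=0):
  i=0: a_0=7, p_0 = 7*1 + 0 = 7, q_0 = 7*0 + 1 = 1.
  i=1: a_1=1, p_1 = 1*7 + 1 = 8, q_1 = 1*1 + 0 = 1.
  i=2: a_2=2, p_2 = 2*8 + 7 = 23, q_2 = 2*1 + 1 = 3.
  i=3: a_3=7, p_3 = 7*23 + 8 = 169, q_3 = 7*3 + 1 = 22.
  i=4: a_4=2, p_4 = 2*169 + 23 = 361, q_4 = 2*22 + 3 = 47.
  i=5: a_5=1, p_5 = 1*361 + 169 = 530, q_5 = 1*47 + 22 = 69.
Check: 530^2 - 59*69^2 = 280900 - 280899 = 1, so (x, y) = (530, 69) solves the equation, and by the theorem it is the least positive solution.

(x, y) = (530, 69)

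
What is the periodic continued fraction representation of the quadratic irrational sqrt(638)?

Write x_i = (sqrt(638) + m_i)/d_i with (m_0, d_0) = (0, 1). a_0 = floor(sqrt(638)) = 25, since 25^2 = 625 <= 638 < 676 = 26^2.
Iterate m_{i+1} = d_i*a_i - m_i, d_{i+1} = (638 - m_{i+1}^2)/d_i, a_{i+1} = floor((a_0 + m_{i+1})/d_{i+1}):
  m_1 = 1*25 - 0 = 25, d_1 = (638 - 25^2)/1 = 13/1 = 13, a_1 = floor((25 + 25)/13) = 3.
  m_2 = 13*3 - 25 = 14, d_2 = (638 - 14^2)/13 = 442/13 = 34, a_2 = floor((25 + 14)/34) = 1.
  m_3 = 34*1 - 14 = 20, d_3 = (638 - 20^2)/34 = 238/34 = 7, a_3 = floor((25 + 20)/7) = 6.
  m_4 = 7*6 - 20 = 22, d_4 = (638 - 22^2)/7 = 154/7 = 22, a_4 = floor((25 + 22)/22) = 2.
  m_5 = 22*2 - 22 = 22, d_5 = (638 - 22^2)/22 = 154/22 = 7, a_5 = floor((25 + 22)/7) = 6.
  m_6 = 7*6 - 22 = 20, d_6 = (638 - 20^2)/7 = 238/7 = 34, a_6 = floor((25 + 20)/34) = 1.
  m_7 = 34*1 - 20 = 14, d_7 = (638 - 14^2)/34 = 442/34 = 13, a_7 = floor((25 + 14)/13) = 3.
  m_8 = 13*3 - 14 = 25, d_8 = (638 - 25^2)/13 = 13/13 = 1, a_8 = floor((25 + 25)/1) = 50.
  m_9 = 1*50 - 25 = 25, d_9 = (638 - 25^2)/1 = 13/1 = 13: (m_9, d_9) = (m_1, d_1) = (25, 13), so from here the quotients repeat a_1, ..., a_8; the period length is 8.
Hence the expansion of sqrt(638) is a_0 = 25 followed by the repeating block 3, 1, 6, 2, 6, 1, 3, 50 (period 8).

[25; (3, 1, 6, 2, 6, 1, 3, 50)]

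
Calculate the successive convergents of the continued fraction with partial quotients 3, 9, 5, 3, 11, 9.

Using the convergent recurrence p_i = a_i*p_{i-1} + p_{i-2}, q_i = a_i*q_{i-1} + q_{i-2} with p_{-2}=0, p_{-1}=1, q_{-2}=1, q_{-1}=0:
  i=0: a_0=3, p_0 = 3*1 + 0 = 3, q_0 = 3*0 + 1 = 1.
  i=1: a_1=9, p_1 = 9*3 + 1 = 28, q_1 = 9*1 + 0 = 9.
  i=2: a_2=5, p_2 = 5*28 + 3 = 143, q_2 = 5*9 + 1 = 46.
  i=3: a_3=3, p_3 = 3*143 + 28 = 457, q_3 = 3*46 + 9 = 147.
  i=4: a_4=11, p_4 = 11*457 + 143 = 5170, q_4 = 11*147 + 46 = 1663.
  i=5: a_5=9, p_5 = 9*5170 + 457 = 46987, q_5 = 9*1663 + 147 = 15114.

3/1, 28/9, 143/46, 457/147, 5170/1663, 46987/15114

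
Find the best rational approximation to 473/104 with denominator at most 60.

141/31

Expand x = 473/104 as a continued fraction with the Euclidean algorithm:
  473 = 4*104 + 57, so a_0 = 4.
  104 = 1*57 + 47, so a_1 = 1.
  57 = 1*47 + 10, so a_2 = 1.
  47 = 4*10 + 7, so a_3 = 4.
  10 = 1*7 + 3, so a_4 = 1.
  7 = 2*3 + 1, so a_5 = 2.
  3 = 3*1 + 0, so a_6 = 3.
so x = [4; 1, 1, 4, 1, 2, 3].
Convergents (p_i = a_i*p_{i-1} + p_{i-2}, q_i = a_i*q_{i-1} + q_{i-2} with p_{-2}=0, p_{-1}=1, q_{-2}=1, q_{-1}=0), until the denominator exceeds 60:
  i=0: a_0=4, p_0 = 4*1 + 0 = 4, q_0 = 4*0 + 1 = 1.
  i=1: a_1=1, p_1 = 1*4 + 1 = 5, q_1 = 1*1 + 0 = 1.
  i=2: a_2=1, p_2 = 1*5 + 4 = 9, q_2 = 1*1 + 1 = 2.
  i=3: a_3=4, p_3 = 4*9 + 5 = 41, q_3 = 4*2 + 1 = 9.
  i=4: a_4=1, p_4 = 1*41 + 9 = 50, q_4 = 1*9 + 2 = 11.
  i=5: a_5=2, p_5 = 2*50 + 41 = 141, q_5 = 2*11 + 9 = 31.
  i=6: a_6=3, p_6 = 3*141 + 50 = 473, q_6 = 3*31 + 11 = 104.
q_6 = 104 > 60, so the last convergent with denominator <= 60 is p_5/q_5 = 141/31.
The closest fraction with denominator <= 60 is either p_5/q_5 or the intermediate fraction (k*p_5 + p_4)/(k*q_5 + q_4) with the largest k >= 1 whose denominator stays <= 60; these approach x as k grows, and every other convergent or intermediate fraction in range is farther away.
Largest k: floor((60 - q_4)/q_5) = floor((60 - 11)/31) = 1.
That gives (1*141 + 50)/(1*31 + 11) = 191/42.
Compare the errors: |x - 141/31| = |473*31 - 141*104|/(104*31) = 1/3224, and |x - 191/42| = |473*42 - 191*104|/(104*42) = 2/4368.
Cross-multiplying, 1*4368 = 4368 < 6448 = 2*3224, so 1/3224 is smaller: the convergent 141/31 is closer to x than 191/42.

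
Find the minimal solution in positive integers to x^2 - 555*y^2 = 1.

First expand sqrt(555) as a continued fraction. With x_i = (sqrt(555) + m_i)/d_i and (m_0, d_0) = (0, 1): a_0 = floor(sqrt(555)) = 23, since 23^2 = 529 <= 555 < 576 = 24^2.
Iterate m_{i+1} = d_i*a_i - m_i, d_{i+1} = (555 - m_{i+1}^2)/d_i, a_{i+1} = floor((a_0 + m_{i+1})/d_{i+1}):
  m_1 = 1*23 - 0 = 23, d_1 = (555 - 23^2)/1 = 26/1 = 26, a_1 = floor((23 + 23)/26) = 1.
  m_2 = 26*1 - 23 = 3, d_2 = (555 - 3^2)/26 = 546/26 = 21, a_2 = floor((23 + 3)/21) = 1.
  m_3 = 21*1 - 3 = 18, d_3 = (555 - 18^2)/21 = 231/21 = 11, a_3 = floor((23 + 18)/11) = 3.
  m_4 = 11*3 - 18 = 15, d_4 = (555 - 15^2)/11 = 330/11 = 30, a_4 = floor((23 + 15)/30) = 1.
  m_5 = 30*1 - 15 = 15, d_5 = (555 - 15^2)/30 = 330/30 = 11, a_5 = floor((23 + 15)/11) = 3.
  m_6 = 11*3 - 15 = 18, d_6 = (555 - 18^2)/11 = 231/11 = 21, a_6 = floor((23 + 18)/21) = 1.
  m_7 = 21*1 - 18 = 3, d_7 = (555 - 3^2)/21 = 546/21 = 26, a_7 = floor((23 + 3)/26) = 1.
  m_8 = 26*1 - 3 = 23, d_8 = (555 - 23^2)/26 = 26/26 = 1, a_8 = floor((23 + 23)/1) = 46.
  m_9 = 1*46 - 23 = 23, d_9 = (555 - 23^2)/1 = 26/1 = 26: (m_9, d_9) = (m_1, d_1) = (23, 26), so from here the quotients repeat a_1, ..., a_8; the period length is 8.
So sqrt(555) = [23; (1, 1, 3, 1, 3, 1, 1, 46)] with period length k = 8.
k is even, so the fundamental solution of x^2 - 555y^2 = 1 is (p_{k-1}, q_{k-1}) = (p_7, q_7); compute convergents through index 7.
Convergents (p_i = a_i*p_{i-1} + p_{i-2}, q_i = a_i*q_{i-1} + q_{i-2} with p_{-2}=0, p_{-1}=1, q_{-2}=1, q_{-1}=0):
  i=0: a_0=23, p_0 = 23*1 + 0 = 23, q_0 = 23*0 + 1 = 1.
  i=1: a_1=1, p_1 = 1*23 + 1 = 24, q_1 = 1*1 + 0 = 1.
  i=2: a_2=1, p_2 = 1*24 + 23 = 47, q_2 = 1*1 + 1 = 2.
  i=3: a_3=3, p_3 = 3*47 + 24 = 165, q_3 = 3*2 + 1 = 7.
  i=4: a_4=1, p_4 = 1*165 + 47 = 212, q_4 = 1*7 + 2 = 9.
  i=5: a_5=3, p_5 = 3*212 + 165 = 801, q_5 = 3*9 + 7 = 34.
  i=6: a_6=1, p_6 = 1*801 + 212 = 1013, q_6 = 1*34 + 9 = 43.
  i=7: a_7=1, p_7 = 1*1013 + 801 = 1814, q_7 = 1*43 + 34 = 77.
Check: 1814^2 - 555*77^2 = 3290596 - 3290595 = 1, so (x, y) = (1814, 77) solves the equation, and by the theorem it is the least positive solution.

(x, y) = (1814, 77)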